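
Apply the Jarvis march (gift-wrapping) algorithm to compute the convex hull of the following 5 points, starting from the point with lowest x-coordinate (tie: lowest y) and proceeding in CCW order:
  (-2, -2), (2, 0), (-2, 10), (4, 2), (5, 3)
Hull (CCW) = [(-2, -2), (2, 0), (5, 3), (-2, 10)]

Jarvis march: at each step, from the current hull vertex p, select the next vertex q as the point such that every other point lies strictly to the left of (or on) the directed line p → q. (Equivalently: for every other point r, the cross product (q − p) × (r − p) ≥ 0.)
Starting point (lowest x, tie lowest y): (-2, -2). Wrap until returning to start. Resulting hull: (-2, -2), (2, 0), (5, 3), (-2, 10).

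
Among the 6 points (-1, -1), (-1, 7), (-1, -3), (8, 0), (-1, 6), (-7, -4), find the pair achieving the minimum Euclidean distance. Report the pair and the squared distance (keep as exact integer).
Pair = ((-1, 7), (-1, 6)); squared distance = 1

Compute all C(6, 2) = 15 pairwise squared distances (x_i − x_j)² + (y_i − y_j)². The minimum is 1, attained by the pair ((-1, 7), (-1, 6)).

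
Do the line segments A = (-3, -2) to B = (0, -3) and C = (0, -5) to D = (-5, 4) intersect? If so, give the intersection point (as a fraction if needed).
Yes; intersection at (-15/11, -28/11) (t = 6/11 on AB, s = 3/11 on CD)

Parametrize AB as A + t(B − A) = (-3 + 3 t, -2 + -1 t) and CD as C + s(D − C) = (0 + -5 s, -5 + 9 s). Solve the linear system for (t, s). Determinant = -22 ≠ 0, so a unique intersection of the containing lines exists. Solution: t = 6/11, s = 3/11 — both in [0, 1], so the segments cross. Intersection point: (-15/11, -28/11).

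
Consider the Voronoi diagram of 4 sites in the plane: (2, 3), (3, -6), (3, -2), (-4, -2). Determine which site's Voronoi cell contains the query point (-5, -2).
Nearest site = (-4, -2)

The Voronoi cell of site s contains exactly those query points closer to s than to any other site. Compute squared distances from q = (-5, -2) to each site:
  (-4 − -5)² + (-2 − -2)² = 1
  (3 − -5)² + (-2 − -2)² = 64
  (2 − -5)² + (3 − -2)² = 74
  (3 − -5)² + (-6 − -2)² = 80
Minimum is attained by (-4, -2), so q lies in its Voronoi cell.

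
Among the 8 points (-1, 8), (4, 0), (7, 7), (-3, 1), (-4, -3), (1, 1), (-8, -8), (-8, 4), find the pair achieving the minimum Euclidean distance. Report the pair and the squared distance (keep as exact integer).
Pair = ((4, 0), (1, 1)); squared distance = 10

Compute all C(8, 2) = 28 pairwise squared distances (x_i − x_j)² + (y_i − y_j)². The minimum is 10, attained by the pair ((4, 0), (1, 1)).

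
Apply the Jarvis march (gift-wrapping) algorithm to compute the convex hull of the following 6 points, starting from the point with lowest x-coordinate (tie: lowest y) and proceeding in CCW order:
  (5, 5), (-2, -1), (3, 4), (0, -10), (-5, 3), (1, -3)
Hull (CCW) = [(-5, 3), (0, -10), (5, 5)]

Jarvis march: at each step, from the current hull vertex p, select the next vertex q as the point such that every other point lies strictly to the left of (or on) the directed line p → q. (Equivalently: for every other point r, the cross product (q − p) × (r − p) ≥ 0.)
Starting point (lowest x, tie lowest y): (-5, 3). Wrap until returning to start. Resulting hull: (-5, 3), (0, -10), (5, 5).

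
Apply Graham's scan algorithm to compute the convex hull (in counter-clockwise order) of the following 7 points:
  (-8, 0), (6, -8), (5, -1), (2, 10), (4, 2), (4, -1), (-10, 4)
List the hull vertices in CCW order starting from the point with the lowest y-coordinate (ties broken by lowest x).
Hull (CCW) = [(6, -8), (5, -1), (2, 10), (-10, 4), (-8, 0)]

Graham scan procedure:
  1. Find the pivot p₀ = point with lowest y (tie → lowest x): (6, -8).
  2. Sort the remaining points by polar angle around p₀.
  3. Walk through sorted points, maintaining a stack; pop the top while the last three entries make a non-left turn (cross product ≤ 0).
  4. Final stack is the convex hull in CCW order: (6, -8), (5, -1), (2, 10), (-10, 4), (-8, 0).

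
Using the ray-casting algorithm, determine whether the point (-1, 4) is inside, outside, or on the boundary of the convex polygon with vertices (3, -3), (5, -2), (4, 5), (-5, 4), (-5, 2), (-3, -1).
The point (-1, 4) lies strictly inside the polygon

Cast a horizontal ray to the right from the query point and count how many polygon edges it crosses (each edge strictly once or zero times, handled with the usual half-open convention). 
Parity of crossings → odd ⇒ inside.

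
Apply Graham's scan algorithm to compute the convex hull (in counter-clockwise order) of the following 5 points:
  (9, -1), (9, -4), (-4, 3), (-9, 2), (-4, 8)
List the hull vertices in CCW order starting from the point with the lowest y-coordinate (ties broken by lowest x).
Hull (CCW) = [(9, -4), (9, -1), (-4, 8), (-9, 2)]

Graham scan procedure:
  1. Find the pivot p₀ = point with lowest y (tie → lowest x): (9, -4).
  2. Sort the remaining points by polar angle around p₀.
  3. Walk through sorted points, maintaining a stack; pop the top while the last three entries make a non-left turn (cross product ≤ 0).
  4. Final stack is the convex hull in CCW order: (9, -4), (9, -1), (-4, 8), (-9, 2).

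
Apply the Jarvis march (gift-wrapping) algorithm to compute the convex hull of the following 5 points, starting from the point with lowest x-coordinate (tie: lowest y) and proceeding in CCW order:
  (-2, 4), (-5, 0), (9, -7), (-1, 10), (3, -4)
Hull (CCW) = [(-5, 0), (9, -7), (-1, 10)]

Jarvis march: at each step, from the current hull vertex p, select the next vertex q as the point such that every other point lies strictly to the left of (or on) the directed line p → q. (Equivalently: for every other point r, the cross product (q − p) × (r − p) ≥ 0.)
Starting point (lowest x, tie lowest y): (-5, 0). Wrap until returning to start. Resulting hull: (-5, 0), (9, -7), (-1, 10).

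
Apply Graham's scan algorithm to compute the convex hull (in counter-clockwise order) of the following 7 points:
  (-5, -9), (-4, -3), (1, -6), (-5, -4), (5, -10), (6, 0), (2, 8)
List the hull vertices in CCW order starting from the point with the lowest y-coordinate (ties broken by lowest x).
Hull (CCW) = [(5, -10), (6, 0), (2, 8), (-5, -4), (-5, -9)]

Graham scan procedure:
  1. Find the pivot p₀ = point with lowest y (tie → lowest x): (5, -10).
  2. Sort the remaining points by polar angle around p₀.
  3. Walk through sorted points, maintaining a stack; pop the top while the last three entries make a non-left turn (cross product ≤ 0).
  4. Final stack is the convex hull in CCW order: (5, -10), (6, 0), (2, 8), (-5, -4), (-5, -9).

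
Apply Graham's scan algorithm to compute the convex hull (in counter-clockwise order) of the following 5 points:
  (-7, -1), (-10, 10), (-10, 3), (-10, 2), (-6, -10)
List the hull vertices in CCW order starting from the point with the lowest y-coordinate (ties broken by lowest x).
Hull (CCW) = [(-6, -10), (-7, -1), (-10, 10), (-10, 2)]

Graham scan procedure:
  1. Find the pivot p₀ = point with lowest y (tie → lowest x): (-6, -10).
  2. Sort the remaining points by polar angle around p₀.
  3. Walk through sorted points, maintaining a stack; pop the top while the last three entries make a non-left turn (cross product ≤ 0).
  4. Final stack is the convex hull in CCW order: (-6, -10), (-7, -1), (-10, 10), (-10, 2).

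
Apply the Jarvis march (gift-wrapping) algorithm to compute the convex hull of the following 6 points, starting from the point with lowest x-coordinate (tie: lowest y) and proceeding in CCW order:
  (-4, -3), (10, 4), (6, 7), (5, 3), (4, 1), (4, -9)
Hull (CCW) = [(-4, -3), (4, -9), (10, 4), (6, 7)]

Jarvis march: at each step, from the current hull vertex p, select the next vertex q as the point such that every other point lies strictly to the left of (or on) the directed line p → q. (Equivalently: for every other point r, the cross product (q − p) × (r − p) ≥ 0.)
Starting point (lowest x, tie lowest y): (-4, -3). Wrap until returning to start. Resulting hull: (-4, -3), (4, -9), (10, 4), (6, 7).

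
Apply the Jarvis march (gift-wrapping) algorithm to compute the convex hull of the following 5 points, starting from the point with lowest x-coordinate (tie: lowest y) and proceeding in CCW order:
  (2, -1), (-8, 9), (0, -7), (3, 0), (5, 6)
Hull (CCW) = [(-8, 9), (0, -7), (3, 0), (5, 6)]

Jarvis march: at each step, from the current hull vertex p, select the next vertex q as the point such that every other point lies strictly to the left of (or on) the directed line p → q. (Equivalently: for every other point r, the cross product (q − p) × (r − p) ≥ 0.)
Starting point (lowest x, tie lowest y): (-8, 9). Wrap until returning to start. Resulting hull: (-8, 9), (0, -7), (3, 0), (5, 6).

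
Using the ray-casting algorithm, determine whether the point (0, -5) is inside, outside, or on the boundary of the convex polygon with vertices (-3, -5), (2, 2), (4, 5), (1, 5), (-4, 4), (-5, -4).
The point (0, -5) lies strictly outside the polygon

Cast a horizontal ray to the right from the query point and count how many polygon edges it crosses (each edge strictly once or zero times, handled with the usual half-open convention). 
Parity of crossings → even ⇒ outside.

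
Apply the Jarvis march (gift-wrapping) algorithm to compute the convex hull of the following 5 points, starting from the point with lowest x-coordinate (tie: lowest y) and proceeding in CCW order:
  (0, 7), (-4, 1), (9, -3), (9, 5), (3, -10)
Hull (CCW) = [(-4, 1), (3, -10), (9, -3), (9, 5), (0, 7)]

Jarvis march: at each step, from the current hull vertex p, select the next vertex q as the point such that every other point lies strictly to the left of (or on) the directed line p → q. (Equivalently: for every other point r, the cross product (q − p) × (r − p) ≥ 0.)
Starting point (lowest x, tie lowest y): (-4, 1). Wrap until returning to start. Resulting hull: (-4, 1), (3, -10), (9, -3), (9, 5), (0, 7).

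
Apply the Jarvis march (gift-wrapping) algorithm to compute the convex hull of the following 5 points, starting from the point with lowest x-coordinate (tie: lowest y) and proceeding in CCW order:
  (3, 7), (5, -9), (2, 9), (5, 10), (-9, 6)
Hull (CCW) = [(-9, 6), (5, -9), (5, 10)]

Jarvis march: at each step, from the current hull vertex p, select the next vertex q as the point such that every other point lies strictly to the left of (or on) the directed line p → q. (Equivalently: for every other point r, the cross product (q − p) × (r − p) ≥ 0.)
Starting point (lowest x, tie lowest y): (-9, 6). Wrap until returning to start. Resulting hull: (-9, 6), (5, -9), (5, 10).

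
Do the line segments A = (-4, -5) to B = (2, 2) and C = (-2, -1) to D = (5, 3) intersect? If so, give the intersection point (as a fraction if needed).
Yes; intersection at (4/5, 3/5) (t = 4/5 on AB, s = 2/5 on CD)

Parametrize AB as A + t(B − A) = (-4 + 6 t, -5 + 7 t) and CD as C + s(D − C) = (-2 + 7 s, -1 + 4 s). Solve the linear system for (t, s). Determinant = 25 ≠ 0, so a unique intersection of the containing lines exists. Solution: t = 4/5, s = 2/5 — both in [0, 1], so the segments cross. Intersection point: (4/5, 3/5).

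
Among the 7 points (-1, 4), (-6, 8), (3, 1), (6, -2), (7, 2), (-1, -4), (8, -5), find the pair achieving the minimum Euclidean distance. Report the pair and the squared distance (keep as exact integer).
Pair = ((6, -2), (8, -5)); squared distance = 13

Compute all C(7, 2) = 21 pairwise squared distances (x_i − x_j)² + (y_i − y_j)². The minimum is 13, attained by the pair ((6, -2), (8, -5)).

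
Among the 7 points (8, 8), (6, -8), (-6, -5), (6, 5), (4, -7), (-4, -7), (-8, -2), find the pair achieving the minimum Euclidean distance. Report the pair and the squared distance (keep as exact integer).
Pair = ((6, -8), (4, -7)); squared distance = 5

Compute all C(7, 2) = 21 pairwise squared distances (x_i − x_j)² + (y_i − y_j)². The minimum is 5, attained by the pair ((6, -8), (4, -7)).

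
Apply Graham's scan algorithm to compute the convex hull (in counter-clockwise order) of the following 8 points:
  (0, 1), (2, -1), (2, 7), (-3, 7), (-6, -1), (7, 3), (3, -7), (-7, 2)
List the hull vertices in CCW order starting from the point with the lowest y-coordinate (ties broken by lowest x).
Hull (CCW) = [(3, -7), (7, 3), (2, 7), (-3, 7), (-7, 2), (-6, -1)]

Graham scan procedure:
  1. Find the pivot p₀ = point with lowest y (tie → lowest x): (3, -7).
  2. Sort the remaining points by polar angle around p₀.
  3. Walk through sorted points, maintaining a stack; pop the top while the last three entries make a non-left turn (cross product ≤ 0).
  4. Final stack is the convex hull in CCW order: (3, -7), (7, 3), (2, 7), (-3, 7), (-7, 2), (-6, -1).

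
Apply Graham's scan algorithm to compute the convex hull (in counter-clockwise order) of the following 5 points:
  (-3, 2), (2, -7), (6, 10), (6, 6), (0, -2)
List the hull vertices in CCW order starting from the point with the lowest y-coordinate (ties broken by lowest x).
Hull (CCW) = [(2, -7), (6, 6), (6, 10), (-3, 2)]

Graham scan procedure:
  1. Find the pivot p₀ = point with lowest y (tie → lowest x): (2, -7).
  2. Sort the remaining points by polar angle around p₀.
  3. Walk through sorted points, maintaining a stack; pop the top while the last three entries make a non-left turn (cross product ≤ 0).
  4. Final stack is the convex hull in CCW order: (2, -7), (6, 6), (6, 10), (-3, 2).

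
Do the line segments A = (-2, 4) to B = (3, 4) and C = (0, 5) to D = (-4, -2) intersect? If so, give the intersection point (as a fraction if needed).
Yes; intersection at (-4/7, 4) (t = 2/7 on AB, s = 1/7 on CD)

Parametrize AB as A + t(B − A) = (-2 + 5 t, 4 + 0 t) and CD as C + s(D − C) = (0 + -4 s, 5 + -7 s). Solve the linear system for (t, s). Determinant = 35 ≠ 0, so a unique intersection of the containing lines exists. Solution: t = 2/7, s = 1/7 — both in [0, 1], so the segments cross. Intersection point: (-4/7, 4).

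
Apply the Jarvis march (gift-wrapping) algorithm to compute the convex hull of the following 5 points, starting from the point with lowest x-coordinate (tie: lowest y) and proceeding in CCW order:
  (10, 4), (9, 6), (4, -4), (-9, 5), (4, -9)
Hull (CCW) = [(-9, 5), (4, -9), (10, 4), (9, 6)]

Jarvis march: at each step, from the current hull vertex p, select the next vertex q as the point such that every other point lies strictly to the left of (or on) the directed line p → q. (Equivalently: for every other point r, the cross product (q − p) × (r − p) ≥ 0.)
Starting point (lowest x, tie lowest y): (-9, 5). Wrap until returning to start. Resulting hull: (-9, 5), (4, -9), (10, 4), (9, 6).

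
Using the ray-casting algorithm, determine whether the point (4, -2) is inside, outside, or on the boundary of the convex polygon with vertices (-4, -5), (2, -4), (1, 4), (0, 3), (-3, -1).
The point (4, -2) lies strictly outside the polygon

Cast a horizontal ray to the right from the query point and count how many polygon edges it crosses (each edge strictly once or zero times, handled with the usual half-open convention). 
Parity of crossings → even ⇒ outside.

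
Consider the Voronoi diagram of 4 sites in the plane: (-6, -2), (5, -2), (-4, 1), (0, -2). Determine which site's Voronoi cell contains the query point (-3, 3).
Nearest site = (-4, 1)

The Voronoi cell of site s contains exactly those query points closer to s than to any other site. Compute squared distances from q = (-3, 3) to each site:
  (-4 − -3)² + (1 − 3)² = 5
  (-6 − -3)² + (-2 − 3)² = 34
  (0 − -3)² + (-2 − 3)² = 34
  (5 − -3)² + (-2 − 3)² = 89
Minimum is attained by (-4, 1), so q lies in its Voronoi cell.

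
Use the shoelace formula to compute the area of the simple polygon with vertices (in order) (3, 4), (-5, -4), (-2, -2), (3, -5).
Area = 53/2

Shoelace formula: Area = (1/2) |Σ_i (x_i · y_{i+1} − x_{i+1} · y_i)| (indices mod n). Compute each cross term:
  (3)(-4) − (-5)(4) = 8
  (-5)(-2) − (-2)(-4) = 2
  (-2)(-5) − (3)(-2) = 16
  (3)(4) − (3)(-5) = 27
Sum = 53, so (signed) Area = 53/2 = 53/2, |Area| = 53/2.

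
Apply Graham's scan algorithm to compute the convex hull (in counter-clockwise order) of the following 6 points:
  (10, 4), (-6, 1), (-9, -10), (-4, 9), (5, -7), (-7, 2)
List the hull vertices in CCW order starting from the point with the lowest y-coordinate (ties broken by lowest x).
Hull (CCW) = [(-9, -10), (5, -7), (10, 4), (-4, 9), (-7, 2)]

Graham scan procedure:
  1. Find the pivot p₀ = point with lowest y (tie → lowest x): (-9, -10).
  2. Sort the remaining points by polar angle around p₀.
  3. Walk through sorted points, maintaining a stack; pop the top while the last three entries make a non-left turn (cross product ≤ 0).
  4. Final stack is the convex hull in CCW order: (-9, -10), (5, -7), (10, 4), (-4, 9), (-7, 2).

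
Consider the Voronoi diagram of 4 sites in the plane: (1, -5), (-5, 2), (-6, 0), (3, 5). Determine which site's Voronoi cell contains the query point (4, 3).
Nearest site = (3, 5)

The Voronoi cell of site s contains exactly those query points closer to s than to any other site. Compute squared distances from q = (4, 3) to each site:
  (3 − 4)² + (5 − 3)² = 5
  (1 − 4)² + (-5 − 3)² = 73
  (-5 − 4)² + (2 − 3)² = 82
  (-6 − 4)² + (0 − 3)² = 109
Minimum is attained by (3, 5), so q lies in its Voronoi cell.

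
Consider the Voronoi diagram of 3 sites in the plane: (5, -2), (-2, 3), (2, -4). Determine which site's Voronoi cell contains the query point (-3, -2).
Nearest site = (-2, 3)

The Voronoi cell of site s contains exactly those query points closer to s than to any other site. Compute squared distances from q = (-3, -2) to each site:
  (-2 − -3)² + (3 − -2)² = 26
  (2 − -3)² + (-4 − -2)² = 29
  (5 − -3)² + (-2 − -2)² = 64
Minimum is attained by (-2, 3), so q lies in its Voronoi cell.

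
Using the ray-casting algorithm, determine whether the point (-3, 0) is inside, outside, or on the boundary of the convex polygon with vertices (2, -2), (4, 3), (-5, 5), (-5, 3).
The point (-3, 0) lies strictly outside the polygon

Cast a horizontal ray to the right from the query point and count how many polygon edges it crosses (each edge strictly once or zero times, handled with the usual half-open convention). 
Parity of crossings → even ⇒ outside.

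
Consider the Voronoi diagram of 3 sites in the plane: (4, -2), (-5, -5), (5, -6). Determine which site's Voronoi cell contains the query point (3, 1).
Nearest site = (4, -2)

The Voronoi cell of site s contains exactly those query points closer to s than to any other site. Compute squared distances from q = (3, 1) to each site:
  (4 − 3)² + (-2 − 1)² = 10
  (5 − 3)² + (-6 − 1)² = 53
  (-5 − 3)² + (-5 − 1)² = 100
Minimum is attained by (4, -2), so q lies in its Voronoi cell.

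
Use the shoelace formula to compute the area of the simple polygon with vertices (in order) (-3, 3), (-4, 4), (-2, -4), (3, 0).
Area = 45/2

Shoelace formula: Area = (1/2) |Σ_i (x_i · y_{i+1} − x_{i+1} · y_i)| (indices mod n). Compute each cross term:
  (-3)(4) − (-4)(3) = 0
  (-4)(-4) − (-2)(4) = 24
  (-2)(0) − (3)(-4) = 12
  (3)(3) − (-3)(0) = 9
Sum = 45, so (signed) Area = 45/2 = 45/2, |Area| = 45/2.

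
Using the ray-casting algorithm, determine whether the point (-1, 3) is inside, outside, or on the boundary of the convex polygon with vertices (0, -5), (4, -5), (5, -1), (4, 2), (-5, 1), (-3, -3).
The point (-1, 3) lies strictly outside the polygon

Cast a horizontal ray to the right from the query point and count how many polygon edges it crosses (each edge strictly once or zero times, handled with the usual half-open convention). 
Parity of crossings → even ⇒ outside.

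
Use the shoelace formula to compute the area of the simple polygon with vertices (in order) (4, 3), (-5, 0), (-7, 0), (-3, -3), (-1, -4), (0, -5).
Area = 35

Shoelace formula: Area = (1/2) |Σ_i (x_i · y_{i+1} − x_{i+1} · y_i)| (indices mod n). Compute each cross term:
  (4)(0) − (-5)(3) = 15
  (-5)(0) − (-7)(0) = 0
  (-7)(-3) − (-3)(0) = 21
  (-3)(-4) − (-1)(-3) = 9
  (-1)(-5) − (0)(-4) = 5
  (0)(3) − (4)(-5) = 20
Sum = 70, so (signed) Area = 70/2 = 35, |Area| = 35.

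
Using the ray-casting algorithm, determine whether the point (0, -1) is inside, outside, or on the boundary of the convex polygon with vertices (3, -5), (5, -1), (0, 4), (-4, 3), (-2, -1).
The point (0, -1) lies strictly inside the polygon

Cast a horizontal ray to the right from the query point and count how many polygon edges it crosses (each edge strictly once or zero times, handled with the usual half-open convention). 
Parity of crossings → odd ⇒ inside.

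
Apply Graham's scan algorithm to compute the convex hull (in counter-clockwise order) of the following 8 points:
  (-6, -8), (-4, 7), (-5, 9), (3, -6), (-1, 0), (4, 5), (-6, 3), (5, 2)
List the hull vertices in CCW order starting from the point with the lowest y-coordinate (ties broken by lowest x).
Hull (CCW) = [(-6, -8), (3, -6), (5, 2), (4, 5), (-5, 9), (-6, 3)]

Graham scan procedure:
  1. Find the pivot p₀ = point with lowest y (tie → lowest x): (-6, -8).
  2. Sort the remaining points by polar angle around p₀.
  3. Walk through sorted points, maintaining a stack; pop the top while the last three entries make a non-left turn (cross product ≤ 0).
  4. Final stack is the convex hull in CCW order: (-6, -8), (3, -6), (5, 2), (4, 5), (-5, 9), (-6, 3).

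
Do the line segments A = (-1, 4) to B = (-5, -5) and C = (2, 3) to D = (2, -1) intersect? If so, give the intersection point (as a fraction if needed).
No (intersection of containing lines falls outside at least one segment)

Parametrize and solve: t = -3/4, s = -31/16. At least one of these is outside [0, 1], so the segments do not intersect.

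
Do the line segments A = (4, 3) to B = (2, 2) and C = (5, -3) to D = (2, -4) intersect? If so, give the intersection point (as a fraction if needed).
No (intersection of containing lines falls outside at least one segment)

Parametrize and solve: t = 19, s = 13. At least one of these is outside [0, 1], so the segments do not intersect.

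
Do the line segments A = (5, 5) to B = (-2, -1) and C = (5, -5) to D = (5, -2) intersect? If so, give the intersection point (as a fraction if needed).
No (intersection of containing lines falls outside at least one segment)

Parametrize and solve: t = 0, s = 10/3. At least one of these is outside [0, 1], so the segments do not intersect.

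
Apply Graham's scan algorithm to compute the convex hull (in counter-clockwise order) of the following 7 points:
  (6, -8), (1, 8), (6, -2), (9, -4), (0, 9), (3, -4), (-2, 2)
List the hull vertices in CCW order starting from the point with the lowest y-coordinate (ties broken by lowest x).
Hull (CCW) = [(6, -8), (9, -4), (1, 8), (0, 9), (-2, 2)]

Graham scan procedure:
  1. Find the pivot p₀ = point with lowest y (tie → lowest x): (6, -8).
  2. Sort the remaining points by polar angle around p₀.
  3. Walk through sorted points, maintaining a stack; pop the top while the last three entries make a non-left turn (cross product ≤ 0).
  4. Final stack is the convex hull in CCW order: (6, -8), (9, -4), (1, 8), (0, 9), (-2, 2).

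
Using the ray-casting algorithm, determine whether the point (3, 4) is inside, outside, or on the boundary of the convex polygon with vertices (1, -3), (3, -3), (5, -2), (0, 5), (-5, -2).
The point (3, 4) lies strictly outside the polygon

Cast a horizontal ray to the right from the query point and count how many polygon edges it crosses (each edge strictly once or zero times, handled with the usual half-open convention). 
Parity of crossings → even ⇒ outside.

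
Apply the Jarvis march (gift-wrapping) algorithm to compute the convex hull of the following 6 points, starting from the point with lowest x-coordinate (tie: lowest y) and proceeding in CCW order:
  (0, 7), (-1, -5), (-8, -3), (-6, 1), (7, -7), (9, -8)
Hull (CCW) = [(-8, -3), (9, -8), (0, 7), (-6, 1)]

Jarvis march: at each step, from the current hull vertex p, select the next vertex q as the point such that every other point lies strictly to the left of (or on) the directed line p → q. (Equivalently: for every other point r, the cross product (q − p) × (r − p) ≥ 0.)
Starting point (lowest x, tie lowest y): (-8, -3). Wrap until returning to start. Resulting hull: (-8, -3), (9, -8), (0, 7), (-6, 1).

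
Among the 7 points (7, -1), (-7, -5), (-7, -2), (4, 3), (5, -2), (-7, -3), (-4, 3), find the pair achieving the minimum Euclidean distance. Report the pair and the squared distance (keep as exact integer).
Pair = ((-7, -2), (-7, -3)); squared distance = 1

Compute all C(7, 2) = 21 pairwise squared distances (x_i − x_j)² + (y_i − y_j)². The minimum is 1, attained by the pair ((-7, -2), (-7, -3)).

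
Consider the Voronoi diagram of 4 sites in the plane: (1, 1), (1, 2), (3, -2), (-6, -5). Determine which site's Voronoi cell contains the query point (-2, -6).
Nearest site = (-6, -5)

The Voronoi cell of site s contains exactly those query points closer to s than to any other site. Compute squared distances from q = (-2, -6) to each site:
  (-6 − -2)² + (-5 − -6)² = 17
  (3 − -2)² + (-2 − -6)² = 41
  (1 − -2)² + (1 − -6)² = 58
  (1 − -2)² + (2 − -6)² = 73
Minimum is attained by (-6, -5), so q lies in its Voronoi cell.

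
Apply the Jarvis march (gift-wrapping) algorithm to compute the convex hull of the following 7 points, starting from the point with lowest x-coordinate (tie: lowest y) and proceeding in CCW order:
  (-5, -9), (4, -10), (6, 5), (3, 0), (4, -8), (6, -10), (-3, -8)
Hull (CCW) = [(-5, -9), (4, -10), (6, -10), (6, 5)]

Jarvis march: at each step, from the current hull vertex p, select the next vertex q as the point such that every other point lies strictly to the left of (or on) the directed line p → q. (Equivalently: for every other point r, the cross product (q − p) × (r − p) ≥ 0.)
Starting point (lowest x, tie lowest y): (-5, -9). Wrap until returning to start. Resulting hull: (-5, -9), (4, -10), (6, -10), (6, 5).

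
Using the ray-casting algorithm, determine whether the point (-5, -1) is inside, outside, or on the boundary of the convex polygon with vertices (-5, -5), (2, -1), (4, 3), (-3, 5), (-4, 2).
The point (-5, -1) lies strictly outside the polygon

Cast a horizontal ray to the right from the query point and count how many polygon edges it crosses (each edge strictly once or zero times, handled with the usual half-open convention). 
Parity of crossings → even ⇒ outside.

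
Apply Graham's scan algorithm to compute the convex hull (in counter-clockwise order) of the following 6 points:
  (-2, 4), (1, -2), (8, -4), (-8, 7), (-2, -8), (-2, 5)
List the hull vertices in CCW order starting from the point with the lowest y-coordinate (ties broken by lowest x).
Hull (CCW) = [(-2, -8), (8, -4), (-2, 5), (-8, 7)]

Graham scan procedure:
  1. Find the pivot p₀ = point with lowest y (tie → lowest x): (-2, -8).
  2. Sort the remaining points by polar angle around p₀.
  3. Walk through sorted points, maintaining a stack; pop the top while the last three entries make a non-left turn (cross product ≤ 0).
  4. Final stack is the convex hull in CCW order: (-2, -8), (8, -4), (-2, 5), (-8, 7).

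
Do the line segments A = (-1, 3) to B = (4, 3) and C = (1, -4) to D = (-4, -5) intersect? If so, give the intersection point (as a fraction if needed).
No (intersection of containing lines falls outside at least one segment)

Parametrize and solve: t = 37/5, s = -7. At least one of these is outside [0, 1], so the segments do not intersect.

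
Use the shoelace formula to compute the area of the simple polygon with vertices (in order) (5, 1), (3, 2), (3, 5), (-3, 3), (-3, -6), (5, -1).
Area = 55

Shoelace formula: Area = (1/2) |Σ_i (x_i · y_{i+1} − x_{i+1} · y_i)| (indices mod n). Compute each cross term:
  (5)(2) − (3)(1) = 7
  (3)(5) − (3)(2) = 9
  (3)(3) − (-3)(5) = 24
  (-3)(-6) − (-3)(3) = 27
  (-3)(-1) − (5)(-6) = 33
  (5)(1) − (5)(-1) = 10
Sum = 110, so (signed) Area = 110/2 = 55, |Area| = 55.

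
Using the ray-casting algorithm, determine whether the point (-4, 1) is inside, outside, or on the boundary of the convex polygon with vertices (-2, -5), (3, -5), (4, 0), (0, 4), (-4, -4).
The point (-4, 1) lies strictly outside the polygon

Cast a horizontal ray to the right from the query point and count how many polygon edges it crosses (each edge strictly once or zero times, handled with the usual half-open convention). 
Parity of crossings → even ⇒ outside.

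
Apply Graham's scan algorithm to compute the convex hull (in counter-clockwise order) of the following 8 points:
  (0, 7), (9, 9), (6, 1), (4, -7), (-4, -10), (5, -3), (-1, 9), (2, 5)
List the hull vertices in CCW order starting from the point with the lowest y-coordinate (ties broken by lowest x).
Hull (CCW) = [(-4, -10), (4, -7), (9, 9), (-1, 9)]

Graham scan procedure:
  1. Find the pivot p₀ = point with lowest y (tie → lowest x): (-4, -10).
  2. Sort the remaining points by polar angle around p₀.
  3. Walk through sorted points, maintaining a stack; pop the top while the last three entries make a non-left turn (cross product ≤ 0).
  4. Final stack is the convex hull in CCW order: (-4, -10), (4, -7), (9, 9), (-1, 9).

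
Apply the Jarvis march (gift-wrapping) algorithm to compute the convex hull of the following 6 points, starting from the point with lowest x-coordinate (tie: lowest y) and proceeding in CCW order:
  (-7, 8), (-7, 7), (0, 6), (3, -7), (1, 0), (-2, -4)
Hull (CCW) = [(-7, 7), (-2, -4), (3, -7), (0, 6), (-7, 8)]

Jarvis march: at each step, from the current hull vertex p, select the next vertex q as the point such that every other point lies strictly to the left of (or on) the directed line p → q. (Equivalently: for every other point r, the cross product (q − p) × (r − p) ≥ 0.)
Starting point (lowest x, tie lowest y): (-7, 7). Wrap until returning to start. Resulting hull: (-7, 7), (-2, -4), (3, -7), (0, 6), (-7, 8).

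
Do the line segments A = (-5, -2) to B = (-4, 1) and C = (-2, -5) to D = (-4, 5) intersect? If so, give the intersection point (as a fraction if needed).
No (intersection of containing lines falls outside at least one segment)

Parametrize and solve: t = 3/2, s = 3/4. At least one of these is outside [0, 1], so the segments do not intersect.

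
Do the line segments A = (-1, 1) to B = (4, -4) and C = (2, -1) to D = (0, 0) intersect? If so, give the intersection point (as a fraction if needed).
Yes; intersection at (0, 0) (t = 1/5 on AB, s = 1 on CD)

Parametrize AB as A + t(B − A) = (-1 + 5 t, 1 + -5 t) and CD as C + s(D − C) = (2 + -2 s, -1 + 1 s). Solve the linear system for (t, s). Determinant = 5 ≠ 0, so a unique intersection of the containing lines exists. Solution: t = 1/5, s = 1 — both in [0, 1], so the segments cross. Intersection point: (0, 0).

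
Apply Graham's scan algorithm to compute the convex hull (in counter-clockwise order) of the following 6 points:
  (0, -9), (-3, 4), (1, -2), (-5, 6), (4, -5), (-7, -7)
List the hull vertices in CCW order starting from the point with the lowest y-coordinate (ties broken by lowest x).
Hull (CCW) = [(0, -9), (4, -5), (-3, 4), (-5, 6), (-7, -7)]

Graham scan procedure:
  1. Find the pivot p₀ = point with lowest y (tie → lowest x): (0, -9).
  2. Sort the remaining points by polar angle around p₀.
  3. Walk through sorted points, maintaining a stack; pop the top while the last three entries make a non-left turn (cross product ≤ 0).
  4. Final stack is the convex hull in CCW order: (0, -9), (4, -5), (-3, 4), (-5, 6), (-7, -7).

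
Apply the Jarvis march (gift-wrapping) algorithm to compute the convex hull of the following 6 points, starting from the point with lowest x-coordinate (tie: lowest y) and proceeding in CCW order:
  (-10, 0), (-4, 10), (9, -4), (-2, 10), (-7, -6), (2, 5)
Hull (CCW) = [(-10, 0), (-7, -6), (9, -4), (2, 5), (-2, 10), (-4, 10)]

Jarvis march: at each step, from the current hull vertex p, select the next vertex q as the point such that every other point lies strictly to the left of (or on) the directed line p → q. (Equivalently: for every other point r, the cross product (q − p) × (r − p) ≥ 0.)
Starting point (lowest x, tie lowest y): (-10, 0). Wrap until returning to start. Resulting hull: (-10, 0), (-7, -6), (9, -4), (2, 5), (-2, 10), (-4, 10).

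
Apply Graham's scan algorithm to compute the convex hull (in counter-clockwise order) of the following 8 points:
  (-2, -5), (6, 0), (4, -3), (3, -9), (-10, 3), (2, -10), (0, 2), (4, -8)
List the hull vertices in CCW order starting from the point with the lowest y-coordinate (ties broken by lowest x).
Hull (CCW) = [(2, -10), (4, -8), (6, 0), (0, 2), (-10, 3)]

Graham scan procedure:
  1. Find the pivot p₀ = point with lowest y (tie → lowest x): (2, -10).
  2. Sort the remaining points by polar angle around p₀.
  3. Walk through sorted points, maintaining a stack; pop the top while the last three entries make a non-left turn (cross product ≤ 0).
  4. Final stack is the convex hull in CCW order: (2, -10), (4, -8), (6, 0), (0, 2), (-10, 3).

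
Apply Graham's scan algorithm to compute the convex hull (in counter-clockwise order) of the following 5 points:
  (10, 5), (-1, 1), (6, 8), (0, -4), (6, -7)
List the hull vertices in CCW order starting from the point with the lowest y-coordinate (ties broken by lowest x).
Hull (CCW) = [(6, -7), (10, 5), (6, 8), (-1, 1), (0, -4)]

Graham scan procedure:
  1. Find the pivot p₀ = point with lowest y (tie → lowest x): (6, -7).
  2. Sort the remaining points by polar angle around p₀.
  3. Walk through sorted points, maintaining a stack; pop the top while the last three entries make a non-left turn (cross product ≤ 0).
  4. Final stack is the convex hull in CCW order: (6, -7), (10, 5), (6, 8), (-1, 1), (0, -4).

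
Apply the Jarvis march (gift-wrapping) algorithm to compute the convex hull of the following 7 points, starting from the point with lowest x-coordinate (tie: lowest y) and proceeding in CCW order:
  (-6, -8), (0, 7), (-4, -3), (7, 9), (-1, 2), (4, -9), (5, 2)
Hull (CCW) = [(-6, -8), (4, -9), (7, 9), (0, 7)]

Jarvis march: at each step, from the current hull vertex p, select the next vertex q as the point such that every other point lies strictly to the left of (or on) the directed line p → q. (Equivalently: for every other point r, the cross product (q − p) × (r − p) ≥ 0.)
Starting point (lowest x, tie lowest y): (-6, -8). Wrap until returning to start. Resulting hull: (-6, -8), (4, -9), (7, 9), (0, 7).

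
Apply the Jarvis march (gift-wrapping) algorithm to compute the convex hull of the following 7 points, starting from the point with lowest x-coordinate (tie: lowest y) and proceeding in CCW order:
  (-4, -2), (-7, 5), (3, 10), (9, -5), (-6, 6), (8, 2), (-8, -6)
Hull (CCW) = [(-8, -6), (9, -5), (8, 2), (3, 10), (-6, 6), (-7, 5)]

Jarvis march: at each step, from the current hull vertex p, select the next vertex q as the point such that every other point lies strictly to the left of (or on) the directed line p → q. (Equivalently: for every other point r, the cross product (q − p) × (r − p) ≥ 0.)
Starting point (lowest x, tie lowest y): (-8, -6). Wrap until returning to start. Resulting hull: (-8, -6), (9, -5), (8, 2), (3, 10), (-6, 6), (-7, 5).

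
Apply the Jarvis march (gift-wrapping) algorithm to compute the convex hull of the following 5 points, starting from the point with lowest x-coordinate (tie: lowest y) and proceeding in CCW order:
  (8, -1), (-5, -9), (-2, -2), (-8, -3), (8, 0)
Hull (CCW) = [(-8, -3), (-5, -9), (8, -1), (8, 0)]

Jarvis march: at each step, from the current hull vertex p, select the next vertex q as the point such that every other point lies strictly to the left of (or on) the directed line p → q. (Equivalently: for every other point r, the cross product (q − p) × (r − p) ≥ 0.)
Starting point (lowest x, tie lowest y): (-8, -3). Wrap until returning to start. Resulting hull: (-8, -3), (-5, -9), (8, -1), (8, 0).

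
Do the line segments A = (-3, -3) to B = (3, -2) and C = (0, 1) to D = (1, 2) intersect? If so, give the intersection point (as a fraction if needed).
No (intersection of containing lines falls outside at least one segment)

Parametrize and solve: t = -1/5, s = -21/5. At least one of these is outside [0, 1], so the segments do not intersect.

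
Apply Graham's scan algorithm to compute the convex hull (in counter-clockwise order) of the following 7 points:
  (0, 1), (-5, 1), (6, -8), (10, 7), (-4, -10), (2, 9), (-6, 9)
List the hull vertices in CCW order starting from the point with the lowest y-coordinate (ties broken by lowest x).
Hull (CCW) = [(-4, -10), (6, -8), (10, 7), (2, 9), (-6, 9)]

Graham scan procedure:
  1. Find the pivot p₀ = point with lowest y (tie → lowest x): (-4, -10).
  2. Sort the remaining points by polar angle around p₀.
  3. Walk through sorted points, maintaining a stack; pop the top while the last three entries make a non-left turn (cross product ≤ 0).
  4. Final stack is the convex hull in CCW order: (-4, -10), (6, -8), (10, 7), (2, 9), (-6, 9).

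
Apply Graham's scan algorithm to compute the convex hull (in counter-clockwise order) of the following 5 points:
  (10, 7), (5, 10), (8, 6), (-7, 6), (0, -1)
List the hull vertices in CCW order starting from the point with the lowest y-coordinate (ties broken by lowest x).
Hull (CCW) = [(0, -1), (10, 7), (5, 10), (-7, 6)]

Graham scan procedure:
  1. Find the pivot p₀ = point with lowest y (tie → lowest x): (0, -1).
  2. Sort the remaining points by polar angle around p₀.
  3. Walk through sorted points, maintaining a stack; pop the top while the last three entries make a non-left turn (cross product ≤ 0).
  4. Final stack is the convex hull in CCW order: (0, -1), (10, 7), (5, 10), (-7, 6).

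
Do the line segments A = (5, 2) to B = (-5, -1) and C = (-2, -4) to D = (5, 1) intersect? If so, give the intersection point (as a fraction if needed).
No (intersection of containing lines falls outside at least one segment)

Parametrize and solve: t = -7/29, s = 39/29. At least one of these is outside [0, 1], so the segments do not intersect.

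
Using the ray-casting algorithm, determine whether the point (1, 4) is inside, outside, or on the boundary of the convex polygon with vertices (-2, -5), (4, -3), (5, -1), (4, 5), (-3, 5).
The point (1, 4) lies strictly inside the polygon

Cast a horizontal ray to the right from the query point and count how many polygon edges it crosses (each edge strictly once or zero times, handled with the usual half-open convention). 
Parity of crossings → odd ⇒ inside.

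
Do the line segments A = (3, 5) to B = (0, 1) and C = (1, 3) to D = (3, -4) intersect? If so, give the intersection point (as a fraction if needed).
Yes; intersection at (33/29, 73/29) (t = 18/29 on AB, s = 2/29 on CD)

Parametrize AB as A + t(B − A) = (3 + -3 t, 5 + -4 t) and CD as C + s(D − C) = (1 + 2 s, 3 + -7 s). Solve the linear system for (t, s). Determinant = -29 ≠ 0, so a unique intersection of the containing lines exists. Solution: t = 18/29, s = 2/29 — both in [0, 1], so the segments cross. Intersection point: (33/29, 73/29).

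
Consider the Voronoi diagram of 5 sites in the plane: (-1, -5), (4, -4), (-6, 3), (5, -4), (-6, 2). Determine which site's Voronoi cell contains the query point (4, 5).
Nearest site = (4, -4)

The Voronoi cell of site s contains exactly those query points closer to s than to any other site. Compute squared distances from q = (4, 5) to each site:
  (4 − 4)² + (-4 − 5)² = 81
  (5 − 4)² + (-4 − 5)² = 82
  (-6 − 4)² + (3 − 5)² = 104
  (-6 − 4)² + (2 − 5)² = 109
  (-1 − 4)² + (-5 − 5)² = 125
Minimum is attained by (4, -4), so q lies in its Voronoi cell.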